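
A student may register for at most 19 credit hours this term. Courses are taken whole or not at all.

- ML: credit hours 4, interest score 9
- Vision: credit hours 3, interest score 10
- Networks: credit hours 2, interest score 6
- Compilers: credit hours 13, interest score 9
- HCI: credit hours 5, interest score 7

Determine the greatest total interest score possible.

32

Allowing fractional choices, the relaxed optimum would be about 35.5, but courses are indivisible.
ML + Vision + Networks + HCI: credit hours 4 + 3 + 2 + 5 = 14 ≤ 19, interest score 9 + 10 + 6 + 7 = 32.
ML + Vision + Networks: credit hours 4 + 3 + 2 = 9 ≤ 19, interest score 9 + 10 + 6 = 25.
ML + Vision + HCI: credit hours 4 + 3 + 5 = 12 ≤ 19, interest score 9 + 10 + 7 = 26.
Best is ML, Vision, Networks, and HCI with total interest score 32.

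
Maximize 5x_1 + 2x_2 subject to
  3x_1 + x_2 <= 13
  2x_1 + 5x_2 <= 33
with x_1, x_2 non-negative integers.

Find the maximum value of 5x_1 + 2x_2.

Relaxing integrality, the LP optimum is 23.54 at (x_1,x_2) = (2.46, 5.62), which is not an integer point.
(x_1,x_2)=(3,4): 3·3+1·4=13≤13, 2·3+5·4=26≤33, objective 23.
(x_1,x_2)=(3,3): 3·3+1·3=12≤13, 2·3+5·3=21≤33, objective 21.
(x_1,x_2)=(2,5): 3·2+1·5=11≤13, 2·2+5·5=29≤33, objective 20.
The best lattice point is (3,4), giving 23.

23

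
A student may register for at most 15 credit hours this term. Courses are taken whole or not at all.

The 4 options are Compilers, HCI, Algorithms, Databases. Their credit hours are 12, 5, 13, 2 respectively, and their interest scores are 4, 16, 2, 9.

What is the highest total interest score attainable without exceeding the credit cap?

Allowing fractional choices, the relaxed optimum would be about 27.7, but courses are indivisible.
HCI: credit hours 5 ≤ 15, interest score 16.
Compilers + Databases: credit hours 12 + 2 = 14 ≤ 15, interest score 4 + 9 = 13.
HCI + Databases: credit hours 5 + 2 = 7 ≤ 15, interest score 16 + 9 = 25.
Best is HCI and Databases with total interest score 25.

25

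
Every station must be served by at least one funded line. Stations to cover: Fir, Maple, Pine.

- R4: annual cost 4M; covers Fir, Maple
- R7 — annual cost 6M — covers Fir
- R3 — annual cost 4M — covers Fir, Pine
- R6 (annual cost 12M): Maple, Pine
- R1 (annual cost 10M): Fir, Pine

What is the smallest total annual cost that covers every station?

Choose R4 and R3: together they cover Fir, Maple, Pine — every station.
Total annual cost: 4 + 4 = 8.

8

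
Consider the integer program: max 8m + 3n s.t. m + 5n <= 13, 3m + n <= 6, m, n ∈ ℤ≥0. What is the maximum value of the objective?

Relaxing integrality, the LP optimum is 16.79 at (m,n) = (1.21, 2.36), which is not an integer point.
(m,n)=(2,0): 1·2+5·0=2≤13, 3·2+1·0=6≤6, objective 16.
(m,n)=(1,2): 1·1+5·2=11≤13, 3·1+1·2=5≤6, objective 14.
(m,n)=(1,1): 1·1+5·1=6≤13, 3·1+1·1=4≤6, objective 11.
No feasible integer point exceeds 16.

16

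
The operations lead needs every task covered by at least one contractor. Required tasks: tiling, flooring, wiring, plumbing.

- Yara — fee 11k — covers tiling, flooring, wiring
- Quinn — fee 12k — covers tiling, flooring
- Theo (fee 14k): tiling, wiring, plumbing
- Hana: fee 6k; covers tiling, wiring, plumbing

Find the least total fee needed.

Choose Yara and Hana: together they cover tiling, flooring, wiring, plumbing — every task.
Total fee: 11 + 6 = 17.
No cover costs less than 17.

17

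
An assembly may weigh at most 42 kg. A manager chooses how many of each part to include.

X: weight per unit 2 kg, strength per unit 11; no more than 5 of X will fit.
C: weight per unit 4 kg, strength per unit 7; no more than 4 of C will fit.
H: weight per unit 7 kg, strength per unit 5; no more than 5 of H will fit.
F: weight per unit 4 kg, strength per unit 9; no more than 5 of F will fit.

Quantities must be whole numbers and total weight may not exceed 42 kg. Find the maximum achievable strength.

This is a bounded integer knapsack.
X has the best ratio (11/2); taking only X gives at most 5×11 = 55 (stopped by the supply cap of 5).
Mixing does better — 5×X, 3×C, and 5×F: weight 42 ≤ 42, strength 5·11 + 3·7 + 5·9 = 121.

121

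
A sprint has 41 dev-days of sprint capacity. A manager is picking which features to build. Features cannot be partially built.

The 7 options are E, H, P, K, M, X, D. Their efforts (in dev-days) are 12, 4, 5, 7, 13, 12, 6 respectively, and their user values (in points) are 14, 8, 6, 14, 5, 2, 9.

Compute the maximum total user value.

51

Allowing fractional choices, the relaxed optimum would be about 53.7, but features are indivisible.
E + H + P + K + M: effort 12 + 4 + 5 + 7 + 13 = 41 ≤ 41, user value 14 + 8 + 6 + 14 + 5 = 47.
E + H + K + X + D: effort 12 + 4 + 7 + 12 + 6 = 41 ≤ 41, user value 14 + 8 + 14 + 2 + 9 = 47.
E + H + P + K + D: effort 12 + 4 + 5 + 7 + 6 = 34 ≤ 41, user value 14 + 8 + 6 + 14 + 9 = 51.
Best is E, H, P, K, and D with total user value 51.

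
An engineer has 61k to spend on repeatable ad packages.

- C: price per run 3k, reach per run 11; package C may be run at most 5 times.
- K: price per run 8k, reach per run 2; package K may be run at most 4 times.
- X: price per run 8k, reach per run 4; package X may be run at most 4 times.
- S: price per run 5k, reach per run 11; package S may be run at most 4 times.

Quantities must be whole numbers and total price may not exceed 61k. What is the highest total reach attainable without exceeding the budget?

C has the best ratio (11/3); taking only C gives at most 5×11 = 55 (stopped by the supply cap of 5).
Mixing does better — 5×C, 3×X, and 4×S: price 59 ≤ 61, reach 5·11 + 3·4 + 4·11 = 111.

111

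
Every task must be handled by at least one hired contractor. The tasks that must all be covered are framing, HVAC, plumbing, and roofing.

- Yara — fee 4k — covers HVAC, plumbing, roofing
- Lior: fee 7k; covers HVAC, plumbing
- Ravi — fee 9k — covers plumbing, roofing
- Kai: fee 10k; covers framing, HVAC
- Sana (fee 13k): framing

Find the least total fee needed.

14

Choose Yara and Kai: together they cover framing, HVAC, plumbing, roofing — every task.
Total fee: 4 + 10 = 14.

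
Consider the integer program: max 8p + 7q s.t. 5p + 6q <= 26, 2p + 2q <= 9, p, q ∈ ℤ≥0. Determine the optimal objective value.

32

Relaxing integrality, the LP optimum is 36.00 at (p,q) = (4.5, 0), which is not an integer point.
(p,q)=(4,0): 5·4+6·0=20≤26, 2·4+2·0=8≤9, objective 32.
(p,q)=(3,1): 5·3+6·1=21≤26, 2·3+2·1=8≤9, objective 31.
Maximum is 32 at (p,q)=(4,0).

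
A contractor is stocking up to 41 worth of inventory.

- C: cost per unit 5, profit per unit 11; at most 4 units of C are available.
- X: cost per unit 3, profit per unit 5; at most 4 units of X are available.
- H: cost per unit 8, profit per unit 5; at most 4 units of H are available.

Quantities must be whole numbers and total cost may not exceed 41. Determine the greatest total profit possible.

4×C, 4×X, and 1×H: cost 40 ≤ 41, profit 4·11 + 4·5 + 1·5 = 69.
4×C, 3×X, and 1×H: cost 37 ≤ 41, profit 4·11 + 3·5 + 1·5 = 64.
Best is 69.

69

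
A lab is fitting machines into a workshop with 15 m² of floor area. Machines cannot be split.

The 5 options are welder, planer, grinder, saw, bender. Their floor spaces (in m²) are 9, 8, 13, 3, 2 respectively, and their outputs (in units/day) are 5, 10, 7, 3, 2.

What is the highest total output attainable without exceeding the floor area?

This is a 0-1 knapsack instance.
Allowing fractional choices, the relaxed optimum would be about 16.1, but machines are indivisible.
planer + saw: floor space 8 + 3 = 11 ≤ 15, output 10 + 3 = 13.
planer + saw + bender: floor space 8 + 3 + 2 = 13 ≤ 15, output 10 + 3 + 2 = 15.
Best is planer, saw, and bender with total output 15.

15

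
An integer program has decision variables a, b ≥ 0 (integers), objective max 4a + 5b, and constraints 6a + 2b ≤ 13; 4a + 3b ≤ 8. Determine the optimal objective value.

10

Relaxing integrality, the LP optimum is 13.33 at (a,b) = (0, 2.67), which is not an integer point.
(a,b)=(0,2): 6·0+2·2=4≤13, 4·0+3·2=6≤8, objective 10.
(a,b)=(1,1): 6·1+2·1=8≤13, 4·1+3·1=7≤8, objective 9.
Maximum is 10 at (a,b)=(0,2).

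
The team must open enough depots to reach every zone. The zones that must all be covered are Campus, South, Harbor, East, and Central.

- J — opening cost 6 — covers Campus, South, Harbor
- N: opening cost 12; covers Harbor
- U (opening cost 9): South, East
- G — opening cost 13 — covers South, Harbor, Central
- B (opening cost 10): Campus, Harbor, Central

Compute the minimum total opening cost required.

This is a weighted set-cover instance.
The greedy cost-per-new-zone heuristic would pick J, U, and B for 25, but a cheaper cover exists.
Choose U and B: together they cover Campus, South, Harbor, East, Central — every zone.
Total opening cost: 9 + 10 = 19.
No cover costs less than 19.

19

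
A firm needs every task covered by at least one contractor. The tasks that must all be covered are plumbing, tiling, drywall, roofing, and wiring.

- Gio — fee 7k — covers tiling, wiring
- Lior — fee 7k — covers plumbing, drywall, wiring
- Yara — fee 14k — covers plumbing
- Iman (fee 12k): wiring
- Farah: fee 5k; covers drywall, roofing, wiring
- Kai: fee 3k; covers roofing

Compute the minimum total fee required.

17

Choose Gio, Lior, and Kai: together they cover plumbing, tiling, drywall, roofing, wiring — every task.
Total fee: 7 + 7 + 3 = 17.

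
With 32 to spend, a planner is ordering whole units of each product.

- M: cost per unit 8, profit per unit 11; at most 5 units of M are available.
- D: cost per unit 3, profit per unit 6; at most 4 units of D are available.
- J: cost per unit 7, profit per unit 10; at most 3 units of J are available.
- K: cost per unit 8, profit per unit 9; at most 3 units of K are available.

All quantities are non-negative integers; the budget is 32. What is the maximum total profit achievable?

This is a bounded integer knapsack.
D has the best ratio (6/3); taking only D gives at most 4×6 = 24 (stopped by the supply cap of 4).
Mixing does better — 2×M, 3×D, and 1×J: cost 32 ≤ 32, profit 2·11 + 3·6 + 1·10 = 50.

50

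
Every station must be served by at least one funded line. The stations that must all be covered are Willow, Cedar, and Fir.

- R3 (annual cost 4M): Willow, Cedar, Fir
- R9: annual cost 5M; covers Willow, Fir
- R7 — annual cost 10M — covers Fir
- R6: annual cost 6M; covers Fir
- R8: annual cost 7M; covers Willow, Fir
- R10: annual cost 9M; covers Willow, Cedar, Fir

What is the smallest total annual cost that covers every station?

R3 alone covers Willow, Cedar, Fir — every station.
Total annual cost: 4.
No cover costs less than 4.

4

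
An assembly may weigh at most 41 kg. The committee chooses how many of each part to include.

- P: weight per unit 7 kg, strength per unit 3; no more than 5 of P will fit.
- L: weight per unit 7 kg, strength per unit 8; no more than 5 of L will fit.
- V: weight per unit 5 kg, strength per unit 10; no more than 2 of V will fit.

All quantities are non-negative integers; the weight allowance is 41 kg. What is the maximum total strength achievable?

52

V has the best ratio (10/5); taking only V gives at most 2×10 = 20 (stopped by the supply cap of 2).
Mixing does better — 4×L and 2×V: weight 38 ≤ 41, strength 4·8 + 2·10 = 52.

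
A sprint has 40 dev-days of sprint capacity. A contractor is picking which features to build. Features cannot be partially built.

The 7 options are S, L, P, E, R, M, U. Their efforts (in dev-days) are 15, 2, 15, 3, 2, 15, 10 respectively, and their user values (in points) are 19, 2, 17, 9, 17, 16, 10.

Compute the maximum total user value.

64

This is a 0-1 knapsack instance.
Allowing fractional choices, the relaxed optimum would be about 67.3, but features are indivisible.
S + L + P + E + R: effort 15 + 2 + 15 + 3 + 2 = 37 ≤ 40, user value 19 + 2 + 17 + 9 + 17 = 64.
S + L + E + R + M: effort 15 + 2 + 3 + 2 + 15 = 37 ≤ 40, user value 19 + 2 + 9 + 17 + 16 = 63.
Best is S, L, P, E, and R with total user value 64.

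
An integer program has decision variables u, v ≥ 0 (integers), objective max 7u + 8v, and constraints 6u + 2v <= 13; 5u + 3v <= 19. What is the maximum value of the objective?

48

Relaxing integrality, the LP optimum is 50.67 at (u,v) = (0, 6.33), which is not an integer point.
(u,v)=(0,6): 6·0+2·6=12≤13, 5·0+3·6=18≤19, objective 48.
(u,v)=(0,5): 6·0+2·5=10≤13, 5·0+3·5=15≤19, objective 40.
The best lattice point is (0,6), giving 48.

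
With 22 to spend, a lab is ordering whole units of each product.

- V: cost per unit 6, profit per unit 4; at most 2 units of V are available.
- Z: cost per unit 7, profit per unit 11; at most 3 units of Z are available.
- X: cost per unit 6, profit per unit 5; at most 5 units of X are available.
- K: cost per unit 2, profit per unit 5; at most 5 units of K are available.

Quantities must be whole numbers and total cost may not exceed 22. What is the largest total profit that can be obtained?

42

K has the best ratio (5/2); taking only K gives at most 5×5 = 25 (stopped by the supply cap of 5).
Mixing does better — 2×Z and 4×K: cost 22 ≤ 22, profit 2·11 + 4·5 = 42.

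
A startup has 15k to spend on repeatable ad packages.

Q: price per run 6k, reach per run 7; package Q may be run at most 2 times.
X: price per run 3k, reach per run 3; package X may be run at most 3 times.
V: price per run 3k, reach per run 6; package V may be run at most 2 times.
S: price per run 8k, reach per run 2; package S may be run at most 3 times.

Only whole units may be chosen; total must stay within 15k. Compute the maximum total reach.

V has the best ratio (6/3); taking only V gives at most 2×6 = 12 (stopped by the supply cap of 2).
Mixing does better — 1×Q, 1×X, and 2×V: price 15 ≤ 15, reach 1·7 + 1·3 + 2·6 = 22.

22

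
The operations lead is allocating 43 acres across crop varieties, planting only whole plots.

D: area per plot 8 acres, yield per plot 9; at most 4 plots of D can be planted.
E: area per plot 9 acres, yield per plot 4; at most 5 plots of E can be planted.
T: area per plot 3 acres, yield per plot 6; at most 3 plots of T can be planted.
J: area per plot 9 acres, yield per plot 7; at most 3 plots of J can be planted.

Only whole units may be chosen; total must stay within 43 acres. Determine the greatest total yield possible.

T has the best ratio (6/3); taking only T gives at most 3×6 = 18 (stopped by the supply cap of 3).
Mixing does better — 4×D and 3×T: area 41 ≤ 43, yield 4·9 + 3·6 = 54.

54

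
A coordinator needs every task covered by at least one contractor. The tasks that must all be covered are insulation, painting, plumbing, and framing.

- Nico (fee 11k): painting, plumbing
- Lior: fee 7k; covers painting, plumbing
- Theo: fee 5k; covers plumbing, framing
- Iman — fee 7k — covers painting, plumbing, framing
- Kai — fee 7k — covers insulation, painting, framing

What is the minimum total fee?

12

This is an integer covering problem.
The greedy cost-per-new-task heuristic would pick Iman and Kai for 14, but a cheaper cover exists.
Choose Theo and Kai: together they cover insulation, painting, plumbing, framing — every task.
Total fee: 5 + 7 = 12.
No cover costs less than 12.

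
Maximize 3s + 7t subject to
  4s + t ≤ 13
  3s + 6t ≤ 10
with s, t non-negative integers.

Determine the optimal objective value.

10

Relaxing integrality, the LP optimum is 11.67 at (s,t) = (0, 1.67), which is not an integer point.
(s,t)=(1,1): 4·1+1·1=5≤13, 3·1+6·1=9≤10, objective 10.
(s,t)=(0,1): 4·0+1·1=1≤13, 3·0+6·1=6≤10, objective 7.
Maximum is 10 at (s,t)=(1,1).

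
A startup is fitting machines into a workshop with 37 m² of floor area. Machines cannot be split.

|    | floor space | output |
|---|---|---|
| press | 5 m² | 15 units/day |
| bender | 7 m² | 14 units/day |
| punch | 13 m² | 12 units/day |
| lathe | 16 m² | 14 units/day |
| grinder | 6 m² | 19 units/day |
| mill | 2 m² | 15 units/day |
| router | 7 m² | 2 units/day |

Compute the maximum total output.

Treat it as a binary knapsack problem.
Allowing fractional choices, the relaxed optimum would be about 78.5, but machines are indivisible.
press + bender + lathe + grinder + mill: floor space 5 + 7 + 16 + 6 + 2 = 36 ≤ 37, output 15 + 14 + 14 + 19 + 15 = 77.
press + bender + punch + grinder + mill: floor space 5 + 7 + 13 + 6 + 2 = 33 ≤ 37, output 15 + 14 + 12 + 19 + 15 = 75.
Best is press, bender, lathe, grinder, and mill with total output 77.

77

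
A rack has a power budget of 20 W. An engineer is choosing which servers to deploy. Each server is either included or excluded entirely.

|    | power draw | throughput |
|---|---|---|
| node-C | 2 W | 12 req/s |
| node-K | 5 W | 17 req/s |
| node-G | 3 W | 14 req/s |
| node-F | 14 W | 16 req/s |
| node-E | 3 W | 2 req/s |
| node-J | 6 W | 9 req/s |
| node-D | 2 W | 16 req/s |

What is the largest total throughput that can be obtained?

Allowing fractional choices, the relaxed optimum would be about 70.3, but servers are indivisible.
node-C + node-K + node-G + node-D: power draw 2 + 5 + 3 + 2 = 12 ≤ 20, throughput 12 + 17 + 14 + 16 = 59.
node-C + node-K + node-G + node-J + node-D: power draw 2 + 5 + 3 + 6 + 2 = 18 ≤ 20, throughput 12 + 17 + 14 + 9 + 16 = 68.
node-C + node-K + node-G + node-E + node-D: power draw 2 + 5 + 3 + 3 + 2 = 15 ≤ 20, throughput 12 + 17 + 14 + 2 + 16 = 61.
Best is node-C, node-K, node-G, node-J, and node-D with total throughput 68.

68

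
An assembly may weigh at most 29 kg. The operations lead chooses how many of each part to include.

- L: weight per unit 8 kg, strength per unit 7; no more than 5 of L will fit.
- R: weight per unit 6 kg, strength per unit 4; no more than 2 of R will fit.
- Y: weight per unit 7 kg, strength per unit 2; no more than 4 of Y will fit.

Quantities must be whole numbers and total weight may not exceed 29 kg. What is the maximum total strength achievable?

22

This is a bounded integer knapsack.
L has the best ratio (7/8); taking only L gives at most 3×7 = 21 (stopped by the weight limit).
Mixing does better — 2×L and 2×R: weight 28 ≤ 29, strength 2·7 + 2·4 = 22.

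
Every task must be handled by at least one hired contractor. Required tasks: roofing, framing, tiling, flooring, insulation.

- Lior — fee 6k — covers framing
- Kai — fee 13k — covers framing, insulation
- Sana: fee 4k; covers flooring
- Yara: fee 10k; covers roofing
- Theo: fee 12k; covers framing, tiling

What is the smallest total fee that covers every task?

The greedy cost-per-new-task heuristic would pick Sana, Lior, Yara, Theo, and Kai for 45, but a cheaper cover exists.
Choose Kai, Sana, Yara, and Theo: together they cover roofing, framing, tiling, flooring, insulation — every task.
Total fee: 13 + 4 + 10 + 12 = 39.
No cover costs less than 39.

39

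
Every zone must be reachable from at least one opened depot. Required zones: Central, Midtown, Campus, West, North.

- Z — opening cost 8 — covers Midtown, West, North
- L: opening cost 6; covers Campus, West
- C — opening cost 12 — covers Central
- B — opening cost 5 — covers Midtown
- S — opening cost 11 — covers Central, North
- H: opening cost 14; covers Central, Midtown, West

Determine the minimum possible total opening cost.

The greedy cost-per-new-zone heuristic would pick Z, L, and S for 25, but a cheaper cover exists.
Choose L, B, and S: together they cover Central, Midtown, Campus, West, North — every zone.
Total opening cost: 6 + 5 + 11 = 22.
No cover costs less than 22.

22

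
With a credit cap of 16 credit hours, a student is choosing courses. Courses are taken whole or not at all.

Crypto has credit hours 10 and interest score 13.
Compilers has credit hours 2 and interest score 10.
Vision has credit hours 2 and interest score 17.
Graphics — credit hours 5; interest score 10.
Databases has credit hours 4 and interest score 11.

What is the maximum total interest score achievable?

48

Crypto + Vision + Databases: credit hours 10 + 2 + 4 = 16 ≤ 16, interest score 13 + 17 + 11 = 41.
Crypto + Compilers + Vision: credit hours 10 + 2 + 2 = 14 ≤ 16, interest score 13 + 10 + 17 = 40.
Compilers + Vision + Graphics + Databases: credit hours 2 + 2 + 5 + 4 = 13 ≤ 16, interest score 10 + 17 + 10 + 11 = 48.
Best is Compilers, Vision, Graphics, and Databases with total interest score 48.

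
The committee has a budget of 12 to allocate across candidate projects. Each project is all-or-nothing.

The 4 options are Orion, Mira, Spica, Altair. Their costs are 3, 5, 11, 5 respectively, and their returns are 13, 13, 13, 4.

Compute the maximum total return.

Allowing fractional choices, the relaxed optimum would be about 30.7, but projects are indivisible.
Mira + Altair: cost 5 + 5 = 10 ≤ 12, return 13 + 4 = 17.
Orion + Altair: cost 3 + 5 = 8 ≤ 12, return 13 + 4 = 17.
Orion + Mira: cost 3 + 5 = 8 ≤ 12, return 13 + 13 = 26.
Best is Orion and Mira with total return 26.

26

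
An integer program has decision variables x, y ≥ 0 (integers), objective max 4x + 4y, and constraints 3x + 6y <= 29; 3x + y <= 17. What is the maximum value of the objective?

(x,y)=(5,2): 3·5+6·2=27≤29, 3·5+1·2=17≤17, objective 28.
(x,y)=(5,1): 3·5+6·1=21≤29, 3·5+1·1=16≤17, objective 24.
(x,y)=(4,2): 3·4+6·2=24≤29, 3·4+1·2=14≤17, objective 24.
(x,y)=(3,3): 3·3+6·3=27≤29, 3·3+1·3=12≤17, objective 24.
No feasible integer point exceeds 28.

28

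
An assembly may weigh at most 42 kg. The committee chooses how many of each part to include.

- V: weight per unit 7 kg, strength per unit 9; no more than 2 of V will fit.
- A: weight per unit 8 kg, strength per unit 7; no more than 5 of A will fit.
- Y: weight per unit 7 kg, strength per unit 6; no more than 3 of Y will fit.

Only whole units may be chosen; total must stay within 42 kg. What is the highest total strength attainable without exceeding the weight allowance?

V has the best ratio (9/7); taking only V gives at most 2×9 = 18 (stopped by the supply cap of 2).
Mixing does better — 2×V and 3×A: weight 38 ≤ 42, strength 2·9 + 3·7 = 39.

39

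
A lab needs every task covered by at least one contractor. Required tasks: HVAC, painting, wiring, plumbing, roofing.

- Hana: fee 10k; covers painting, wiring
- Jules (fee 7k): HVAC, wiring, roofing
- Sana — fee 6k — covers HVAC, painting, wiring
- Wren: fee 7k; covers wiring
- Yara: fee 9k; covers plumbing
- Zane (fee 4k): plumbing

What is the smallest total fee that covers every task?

17

Choose Jules, Sana, and Zane: together they cover HVAC, painting, wiring, plumbing, roofing — every task.
Total fee: 7 + 6 + 4 = 17.
No cover costs less than 17.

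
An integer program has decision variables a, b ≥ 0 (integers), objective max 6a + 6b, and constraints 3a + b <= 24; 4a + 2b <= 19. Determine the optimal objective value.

(a,b)=(0,9) is feasible, giving 54.
(a,b)=(0,8) is feasible, giving 48.
Maximum is 54 at (a,b)=(0,9).

54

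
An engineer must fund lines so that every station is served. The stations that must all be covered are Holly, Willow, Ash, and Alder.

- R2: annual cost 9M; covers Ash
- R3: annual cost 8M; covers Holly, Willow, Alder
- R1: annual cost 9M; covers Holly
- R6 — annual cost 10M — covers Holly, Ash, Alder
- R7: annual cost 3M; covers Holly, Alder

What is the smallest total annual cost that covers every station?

17

The greedy cost-per-new-station heuristic would pick R7, R3, and R2 for 20, but a cheaper cover exists.
Choose R2 and R3: together they cover Holly, Willow, Ash, Alder — every station.
Total annual cost: 9 + 8 = 17.
No cover costs less than 17.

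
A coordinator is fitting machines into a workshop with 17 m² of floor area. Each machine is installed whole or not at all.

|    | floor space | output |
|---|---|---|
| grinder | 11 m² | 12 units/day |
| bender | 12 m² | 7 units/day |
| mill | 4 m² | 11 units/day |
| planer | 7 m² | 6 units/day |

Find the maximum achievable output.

Take grinder and mill: floor space 11 + 4 = 15 ≤ 17, output 12 + 11 = 23.
No other feasible combination does better.

23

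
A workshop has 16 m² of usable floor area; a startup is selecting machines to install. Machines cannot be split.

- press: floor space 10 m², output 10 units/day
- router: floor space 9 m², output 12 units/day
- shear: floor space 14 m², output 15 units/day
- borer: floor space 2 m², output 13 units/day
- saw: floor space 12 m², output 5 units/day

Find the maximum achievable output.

Allowing fractional choices, the relaxed optimum would be about 30.4, but machines are indivisible.
router + borer: floor space 9 + 2 = 11 ≤ 16, output 12 + 13 = 25.
shear + borer: floor space 14 + 2 = 16 ≤ 16, output 15 + 13 = 28.
press + borer: floor space 10 + 2 = 12 ≤ 16, output 10 + 13 = 23.
Best is shear and borer with total output 28.

28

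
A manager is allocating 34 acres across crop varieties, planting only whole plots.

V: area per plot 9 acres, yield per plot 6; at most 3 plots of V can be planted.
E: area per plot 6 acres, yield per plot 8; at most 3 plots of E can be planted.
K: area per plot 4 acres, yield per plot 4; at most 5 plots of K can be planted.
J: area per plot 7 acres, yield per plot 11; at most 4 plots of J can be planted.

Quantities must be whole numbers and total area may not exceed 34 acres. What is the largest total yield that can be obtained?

52

This is a bounded integer knapsack.
J has the best ratio (11/7); taking only J gives at most 4×11 = 44 (stopped by the area limit).
Mixing does better — 1×E and 4×J: area 34 ≤ 34, yield 1·8 + 4·11 = 52.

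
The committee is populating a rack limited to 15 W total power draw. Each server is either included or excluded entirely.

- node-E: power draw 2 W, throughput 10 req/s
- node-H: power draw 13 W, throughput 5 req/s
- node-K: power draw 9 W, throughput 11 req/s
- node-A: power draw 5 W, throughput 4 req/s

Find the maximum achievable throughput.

21

Allowing fractional choices, the relaxed optimum would be about 24.2, but servers are indivisible.
node-K + node-A: power draw 9 + 5 = 14 ≤ 15, throughput 11 + 4 = 15.
node-E + node-K: power draw 2 + 9 = 11 ≤ 15, throughput 10 + 11 = 21.
node-E + node-H: power draw 2 + 13 = 15 ≤ 15, throughput 10 + 5 = 15.
Best is node-E and node-K with total throughput 21.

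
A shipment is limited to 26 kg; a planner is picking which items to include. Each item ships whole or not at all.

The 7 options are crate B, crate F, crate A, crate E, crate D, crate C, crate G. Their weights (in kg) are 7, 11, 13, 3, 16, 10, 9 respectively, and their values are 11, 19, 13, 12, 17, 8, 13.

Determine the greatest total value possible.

Take crate F, crate E, and crate G: weight 11 + 3 + 9 = 23 ≤ 26, value 19 + 12 + 13 = 44.
No other feasible combination does better.

44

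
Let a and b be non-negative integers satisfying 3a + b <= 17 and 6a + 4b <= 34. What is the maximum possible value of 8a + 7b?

57

The continuous relaxation peaks at (0, 8.5) with value 59.50; rounding to a feasible lattice point costs some objective.
(a,b)=(1,7): 3·1+1·7=10≤17, 6·1+4·7=34≤34, objective 57.
(a,b)=(0,8): 3·0+1·8=8≤17, 6·0+4·8=32≤34, objective 56.
(a,b)=(1,6): 3·1+1·6=9≤17, 6·1+4·6=30≤34, objective 50.
(a,b)=(0,7): 3·0+1·7=7≤17, 6·0+4·7=28≤34, objective 49.
Maximum is 57 at (a,b)=(1,7).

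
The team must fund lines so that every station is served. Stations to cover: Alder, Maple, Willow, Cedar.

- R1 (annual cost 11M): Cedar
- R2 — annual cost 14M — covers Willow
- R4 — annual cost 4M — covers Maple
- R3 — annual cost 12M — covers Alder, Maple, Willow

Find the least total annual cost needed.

23

The greedy cost-per-new-station heuristic would pick R4, R3, and R1 for 27, but a cheaper cover exists.
Choose R1 and R3: together they cover Alder, Maple, Willow, Cedar — every station.
Total annual cost: 11 + 12 = 23.
No cover costs less than 23.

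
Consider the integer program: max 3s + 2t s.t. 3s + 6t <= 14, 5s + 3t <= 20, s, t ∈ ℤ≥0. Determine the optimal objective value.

Relaxing integrality, the LP optimum is 12.10 at (s,t) = (3.71, 0.476), which is not an integer point.
(s,t)=(4,0): 3·4+6·0=12≤14, 5·4+3·0=20≤20, objective 12.
(s,t)=(3,0): 3·3+6·0=9≤14, 5·3+3·0=15≤20, objective 9.
(s,t)=(2,1): 3·2+6·1=12≤14, 5·2+3·1=13≤20, objective 8.
(s,t)=(2,0): 3·2+6·0=6≤14, 5·2+3·0=10≤20, objective 6.
The best lattice point is (4,0), giving 12.

12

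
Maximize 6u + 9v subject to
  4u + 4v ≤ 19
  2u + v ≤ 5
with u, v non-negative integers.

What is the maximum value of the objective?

Relaxing integrality, the LP optimum is 42.75 at (u,v) = (0, 4.75), which is not an integer point.
(u,v)=(0,4): 4·0+4·4=16≤19, 2·0+1·4=4≤5, objective 36.
(u,v)=(1,3): 4·1+4·3=16≤19, 2·1+1·3=5≤5, objective 33.
(u,v)=(0,3): 4·0+4·3=12≤19, 2·0+1·3=3≤5, objective 27.
No feasible integer point exceeds 36.

36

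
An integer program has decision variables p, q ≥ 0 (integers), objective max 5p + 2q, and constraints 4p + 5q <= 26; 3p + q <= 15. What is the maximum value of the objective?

(p,q)=(5,0): 4·5+5·0=20≤26, 3·5+1·0=15≤15, objective 25.
(p,q)=(4,2): 4·4+5·2=26≤26, 3·4+1·2=14≤15, objective 24.
(p,q)=(4,1): 4·4+5·1=21≤26, 3·4+1·1=13≤15, objective 22.
(p,q)=(4,0): 4·4+5·0=16≤26, 3·4+1·0=12≤15, objective 20.
The best lattice point is (5,0), giving 25.

25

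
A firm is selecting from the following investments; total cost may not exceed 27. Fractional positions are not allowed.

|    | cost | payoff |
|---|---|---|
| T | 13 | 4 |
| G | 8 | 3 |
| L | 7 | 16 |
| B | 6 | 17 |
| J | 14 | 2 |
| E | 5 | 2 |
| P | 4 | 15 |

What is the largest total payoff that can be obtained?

Allowing fractional choices, the relaxed optimum would be about 51.9, but investments are indivisible.
G + L + B + P: cost 8 + 7 + 6 + 4 = 25 ≤ 27, payoff 3 + 16 + 17 + 15 = 51.
L + B + E + P: cost 7 + 6 + 5 + 4 = 22 ≤ 27, payoff 16 + 17 + 2 + 15 = 50.
L + B + P: cost 7 + 6 + 4 = 17 ≤ 27, payoff 16 + 17 + 15 = 48.
Best is G, L, B, and P with total payoff 51.

51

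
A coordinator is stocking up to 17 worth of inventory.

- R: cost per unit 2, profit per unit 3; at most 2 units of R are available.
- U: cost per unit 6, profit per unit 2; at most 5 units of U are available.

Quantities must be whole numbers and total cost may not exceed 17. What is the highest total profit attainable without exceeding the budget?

10

This is a bounded integer knapsack.
2×R and 1×U: cost 10 ≤ 17, profit 2·3 + 1·2 = 8.
2×R and 2×U: cost 16 ≤ 17, profit 2·3 + 2·2 = 10.
Best is 10.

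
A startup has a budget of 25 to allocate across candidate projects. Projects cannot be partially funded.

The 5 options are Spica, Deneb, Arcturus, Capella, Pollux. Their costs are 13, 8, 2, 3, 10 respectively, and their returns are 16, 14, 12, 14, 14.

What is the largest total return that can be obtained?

54

This is a 0-1 knapsack instance.
Deneb + Arcturus + Capella + Pollux: cost 8 + 2 + 3 + 10 = 23 ≤ 25, return 14 + 12 + 14 + 14 = 54.
Spica + Deneb + Capella: cost 13 + 8 + 3 = 24 ≤ 25, return 16 + 14 + 14 = 44.
Best is Deneb, Arcturus, Capella, and Pollux with total return 54.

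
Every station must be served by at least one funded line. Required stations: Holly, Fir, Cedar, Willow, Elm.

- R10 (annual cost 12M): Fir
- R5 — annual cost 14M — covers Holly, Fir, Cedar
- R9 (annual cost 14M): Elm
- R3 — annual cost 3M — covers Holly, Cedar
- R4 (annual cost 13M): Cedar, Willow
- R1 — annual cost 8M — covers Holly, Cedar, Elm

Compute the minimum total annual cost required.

This is an integer covering problem.
The greedy cost-per-new-station heuristic would pick R3, R1, R10, and R4 for 36, but a cheaper cover exists.
Choose R10, R4, and R1: together they cover Holly, Fir, Cedar, Willow, Elm — every station.
Total annual cost: 12 + 13 + 8 = 33.
No cover costs less than 33.

33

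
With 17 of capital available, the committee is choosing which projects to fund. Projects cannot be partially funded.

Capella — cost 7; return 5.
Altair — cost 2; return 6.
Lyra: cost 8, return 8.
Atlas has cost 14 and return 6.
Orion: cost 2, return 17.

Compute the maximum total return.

This is a 0-1 knapsack instance.
Take Altair, Lyra, and Orion: cost 2 + 8 + 2 = 12 ≤ 17, return 6 + 8 + 17 = 31.
No other feasible combination does better.

31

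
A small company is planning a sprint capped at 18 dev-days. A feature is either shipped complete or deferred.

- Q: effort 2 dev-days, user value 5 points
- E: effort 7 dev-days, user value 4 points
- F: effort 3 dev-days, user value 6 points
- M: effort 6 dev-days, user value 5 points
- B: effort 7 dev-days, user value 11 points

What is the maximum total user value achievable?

Q + F + M + B: effort 2 + 3 + 6 + 7 = 18 ≤ 18, user value 5 + 6 + 5 + 11 = 27.
F + M + B: effort 3 + 6 + 7 = 16 ≤ 18, user value 6 + 5 + 11 = 22.
Q + F + B: effort 2 + 3 + 7 = 12 ≤ 18, user value 5 + 6 + 11 = 22.
Best is Q, F, M, and B with total user value 27.

27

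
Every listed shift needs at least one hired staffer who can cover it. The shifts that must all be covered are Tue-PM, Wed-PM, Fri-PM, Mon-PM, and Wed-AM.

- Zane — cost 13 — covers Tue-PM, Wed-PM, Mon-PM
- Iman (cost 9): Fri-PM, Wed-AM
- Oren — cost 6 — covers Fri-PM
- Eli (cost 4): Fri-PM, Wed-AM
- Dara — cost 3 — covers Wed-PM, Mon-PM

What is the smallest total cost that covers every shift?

17

The greedy cost-per-new-shift heuristic would pick Dara, Eli, and Zane for 20, but a cheaper cover exists.
Choose Zane and Eli: together they cover Tue-PM, Wed-PM, Fri-PM, Mon-PM, Wed-AM — every shift.
Total cost: 13 + 4 = 17.
No cover costs less than 17.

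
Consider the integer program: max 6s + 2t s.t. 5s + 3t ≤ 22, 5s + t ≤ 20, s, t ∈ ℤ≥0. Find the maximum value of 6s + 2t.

24

Relaxing integrality, the LP optimum is 24.80 at (s,t) = (3.8, 1), which is not an integer point.
(s,t)=(4,0): 5·4+3·0=20≤22, 5·4+1·0=20≤20, objective 24.
(s,t)=(3,2): 5·3+3·2=21≤22, 5·3+1·2=17≤20, objective 22.
(s,t)=(3,1): 5·3+3·1=18≤22, 5·3+1·1=16≤20, objective 20.
Maximum is 24 at (s,t)=(4,0).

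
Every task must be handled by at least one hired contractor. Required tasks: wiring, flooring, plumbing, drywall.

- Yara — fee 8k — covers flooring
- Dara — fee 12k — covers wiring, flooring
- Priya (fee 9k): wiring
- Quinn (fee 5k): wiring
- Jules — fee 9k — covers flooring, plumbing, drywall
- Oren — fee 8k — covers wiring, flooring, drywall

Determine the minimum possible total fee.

14

This is a weighted set-cover instance.
The greedy cost-per-new-task heuristic would pick Oren and Jules for 17, but a cheaper cover exists.
Choose Quinn and Jules: together they cover wiring, flooring, plumbing, drywall — every task.
Total fee: 5 + 9 = 14.
No cover costs less than 14.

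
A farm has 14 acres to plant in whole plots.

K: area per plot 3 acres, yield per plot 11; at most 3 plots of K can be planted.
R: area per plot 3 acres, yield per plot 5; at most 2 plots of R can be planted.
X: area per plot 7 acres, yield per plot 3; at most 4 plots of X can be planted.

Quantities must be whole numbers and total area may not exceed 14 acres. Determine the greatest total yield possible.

This is a bounded integer knapsack.
K has the best ratio (11/3); taking only K gives at most 3×11 = 33 (stopped by the supply cap of 3).
Mixing does better — 3×K and 1×R: area 12 ≤ 14, yield 3·11 + 1·5 = 38.

38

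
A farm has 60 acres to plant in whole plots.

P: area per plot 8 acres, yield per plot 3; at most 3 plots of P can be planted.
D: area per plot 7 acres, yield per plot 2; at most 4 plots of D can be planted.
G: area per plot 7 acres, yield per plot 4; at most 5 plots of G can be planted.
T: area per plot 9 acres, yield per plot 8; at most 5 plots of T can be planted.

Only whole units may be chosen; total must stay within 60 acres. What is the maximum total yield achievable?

Take 2×G and 5×T: area 59 ≤ 60, yield 2·4 + 5·8 = 48.
T has the best ratio (8/9) and is taken to its limit of 5; remaining capacity is filled optimally with the others.

48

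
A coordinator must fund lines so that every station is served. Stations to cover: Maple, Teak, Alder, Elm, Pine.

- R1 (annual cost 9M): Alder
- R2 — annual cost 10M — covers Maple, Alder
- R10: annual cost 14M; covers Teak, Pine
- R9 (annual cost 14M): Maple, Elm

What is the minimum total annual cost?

37

The greedy cost-per-new-station heuristic would pick R2, R10, and R9 for 38, but a cheaper cover exists.
Choose R1, R10, and R9: together they cover Maple, Teak, Alder, Elm, Pine — every station.
Total annual cost: 9 + 14 + 14 = 37.
No cover costs less than 37.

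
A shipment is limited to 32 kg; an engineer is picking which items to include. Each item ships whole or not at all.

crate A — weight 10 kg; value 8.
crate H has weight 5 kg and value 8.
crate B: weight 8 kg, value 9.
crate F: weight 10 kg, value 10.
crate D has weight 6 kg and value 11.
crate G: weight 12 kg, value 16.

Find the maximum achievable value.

Take crate H, crate B, crate D, and crate G: weight 5 + 8 + 6 + 12 = 31 ≤ 32, value 8 + 9 + 11 + 16 = 44.
No other feasible combination does better.

44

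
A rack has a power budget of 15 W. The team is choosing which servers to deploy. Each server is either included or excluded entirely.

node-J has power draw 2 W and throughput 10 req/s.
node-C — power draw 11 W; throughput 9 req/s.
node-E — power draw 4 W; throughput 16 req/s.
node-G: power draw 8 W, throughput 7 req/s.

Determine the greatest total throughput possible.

Take node-J, node-E, and node-G: power draw 2 + 4 + 8 = 14 ≤ 15, throughput 10 + 16 + 7 = 33.
No other feasible combination does better.

33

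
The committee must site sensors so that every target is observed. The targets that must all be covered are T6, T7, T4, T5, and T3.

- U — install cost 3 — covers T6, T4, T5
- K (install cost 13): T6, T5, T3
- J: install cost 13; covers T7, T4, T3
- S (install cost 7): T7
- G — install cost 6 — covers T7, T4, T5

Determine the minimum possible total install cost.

The greedy cost-per-new-target heuristic would pick U, G, and K for 22, but a cheaper cover exists.
Choose U and J: together they cover T6, T7, T4, T5, T3 — every target.
Total install cost: 3 + 13 = 16.
No cover costs less than 16.

16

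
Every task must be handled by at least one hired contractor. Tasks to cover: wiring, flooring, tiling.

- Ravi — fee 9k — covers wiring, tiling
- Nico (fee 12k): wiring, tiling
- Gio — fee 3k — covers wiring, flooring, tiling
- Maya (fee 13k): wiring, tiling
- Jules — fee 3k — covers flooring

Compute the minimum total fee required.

3

This is an integer covering problem.
Gio alone covers wiring, flooring, tiling — every task.
Total fee: 3.
No cover costs less than 3.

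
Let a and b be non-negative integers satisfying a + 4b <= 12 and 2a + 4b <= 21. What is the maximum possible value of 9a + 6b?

90

Relaxing integrality, the LP optimum is 94.50 at (a,b) = (10.5, 0), which is not an integer point.
(a,b)=(10,0): 1·10+4·0=10≤12, 2·10+4·0=20≤21, objective 90.
(a,b)=(9,0): 1·9+4·0=9≤12, 2·9+4·0=18≤21, objective 81.
The best lattice point is (10,0), giving 90.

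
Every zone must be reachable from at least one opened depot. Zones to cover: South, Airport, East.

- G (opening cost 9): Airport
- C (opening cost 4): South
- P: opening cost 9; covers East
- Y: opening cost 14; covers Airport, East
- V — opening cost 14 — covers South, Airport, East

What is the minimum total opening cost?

V alone covers South, Airport, East — every zone.
Total opening cost: 14.

14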